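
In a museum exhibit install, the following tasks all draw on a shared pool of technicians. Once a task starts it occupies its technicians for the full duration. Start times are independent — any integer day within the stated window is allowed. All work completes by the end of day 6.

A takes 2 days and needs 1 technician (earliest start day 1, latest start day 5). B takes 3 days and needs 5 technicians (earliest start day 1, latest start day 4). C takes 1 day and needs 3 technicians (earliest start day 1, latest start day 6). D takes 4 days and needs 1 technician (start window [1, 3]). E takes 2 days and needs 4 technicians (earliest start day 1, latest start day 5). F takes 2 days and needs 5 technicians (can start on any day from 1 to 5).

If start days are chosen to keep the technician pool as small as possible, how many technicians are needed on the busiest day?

9

Early-start (A@1, B@1, C@1, D@1, E@1, F@1) gives peak 19: d1:19  d2:16  d3:6  d4:1  d5:0  d6:0.
Shift C→3, E→4, F→5.
Schedule A@1, B@1, C@3, D@1, E@4, F@5: d1:7  d2:7  d3:9  d4:5  d5:9  d6:5 — peak 9.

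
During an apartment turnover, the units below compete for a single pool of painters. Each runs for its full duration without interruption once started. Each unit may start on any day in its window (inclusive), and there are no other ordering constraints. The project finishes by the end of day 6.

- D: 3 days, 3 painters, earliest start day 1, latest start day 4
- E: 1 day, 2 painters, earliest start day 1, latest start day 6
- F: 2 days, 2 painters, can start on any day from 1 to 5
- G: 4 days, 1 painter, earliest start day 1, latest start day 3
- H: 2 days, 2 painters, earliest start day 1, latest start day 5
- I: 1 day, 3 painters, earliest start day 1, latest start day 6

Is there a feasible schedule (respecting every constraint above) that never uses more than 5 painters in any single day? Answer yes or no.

yes

Schedule D@1, E@1, F@4, G@2, H@4, I@6: d1:5  d2:4  d3:4  d4:5  d5:5  d6:3 — peak 5 ≤ 5.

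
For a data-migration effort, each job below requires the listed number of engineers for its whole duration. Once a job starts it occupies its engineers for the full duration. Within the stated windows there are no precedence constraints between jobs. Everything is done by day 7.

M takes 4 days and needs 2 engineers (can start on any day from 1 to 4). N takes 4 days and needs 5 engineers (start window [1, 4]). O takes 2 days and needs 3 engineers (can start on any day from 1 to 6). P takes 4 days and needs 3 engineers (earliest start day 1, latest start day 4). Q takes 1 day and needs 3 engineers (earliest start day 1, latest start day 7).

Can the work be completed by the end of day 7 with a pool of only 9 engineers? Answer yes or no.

The minimum achievable peak is 10; 9 < 10, so no feasible schedule stays within the cap.

no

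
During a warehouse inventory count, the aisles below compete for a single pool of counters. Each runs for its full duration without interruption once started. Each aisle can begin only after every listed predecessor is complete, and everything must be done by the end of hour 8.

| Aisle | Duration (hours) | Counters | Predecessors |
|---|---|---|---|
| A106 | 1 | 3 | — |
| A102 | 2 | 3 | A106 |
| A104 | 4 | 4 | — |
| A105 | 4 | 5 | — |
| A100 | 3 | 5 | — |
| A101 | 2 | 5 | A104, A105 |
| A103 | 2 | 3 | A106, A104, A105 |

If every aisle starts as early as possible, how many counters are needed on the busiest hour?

17

Early-start schedule: A106@1, A102@2, A104@1, A105@1, A100@1, A101@5, A103@5.
Load per hour: hour 1: 17, hour 2: 17, hour 3: 17, hour 4: 9, hour 5: 8, hour 6: 8, hour 7: 0, hour 8: 0.
Peak is 17.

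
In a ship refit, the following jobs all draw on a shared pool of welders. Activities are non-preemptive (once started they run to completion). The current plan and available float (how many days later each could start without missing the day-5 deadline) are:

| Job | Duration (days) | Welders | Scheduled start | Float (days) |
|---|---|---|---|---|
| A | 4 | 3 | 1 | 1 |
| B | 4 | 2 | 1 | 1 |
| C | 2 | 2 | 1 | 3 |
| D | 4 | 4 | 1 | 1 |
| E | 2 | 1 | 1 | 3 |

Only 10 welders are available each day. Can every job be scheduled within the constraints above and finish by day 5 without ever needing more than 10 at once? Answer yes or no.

no

The minimum achievable peak is 11; 10 < 11, so no feasible schedule stays within the cap.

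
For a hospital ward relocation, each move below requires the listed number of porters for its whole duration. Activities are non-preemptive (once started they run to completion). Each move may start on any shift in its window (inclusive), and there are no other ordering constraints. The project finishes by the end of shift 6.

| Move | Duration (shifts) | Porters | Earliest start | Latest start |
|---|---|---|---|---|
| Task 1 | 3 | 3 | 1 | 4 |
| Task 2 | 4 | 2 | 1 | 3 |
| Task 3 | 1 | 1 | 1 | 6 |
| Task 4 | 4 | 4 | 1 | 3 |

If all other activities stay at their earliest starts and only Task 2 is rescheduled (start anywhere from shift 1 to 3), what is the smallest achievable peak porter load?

9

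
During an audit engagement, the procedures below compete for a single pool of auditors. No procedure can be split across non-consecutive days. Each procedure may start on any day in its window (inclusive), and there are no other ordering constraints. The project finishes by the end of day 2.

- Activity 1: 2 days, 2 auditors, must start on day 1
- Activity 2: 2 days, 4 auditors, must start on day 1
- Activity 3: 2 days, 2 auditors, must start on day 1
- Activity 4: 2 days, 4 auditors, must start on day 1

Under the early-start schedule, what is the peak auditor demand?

12

Early-start schedule: Activity 1@1, Activity 2@1, Activity 3@1, Activity 4@1.
Load per day: day 1: 12, day 2: 12.
Peak is 12.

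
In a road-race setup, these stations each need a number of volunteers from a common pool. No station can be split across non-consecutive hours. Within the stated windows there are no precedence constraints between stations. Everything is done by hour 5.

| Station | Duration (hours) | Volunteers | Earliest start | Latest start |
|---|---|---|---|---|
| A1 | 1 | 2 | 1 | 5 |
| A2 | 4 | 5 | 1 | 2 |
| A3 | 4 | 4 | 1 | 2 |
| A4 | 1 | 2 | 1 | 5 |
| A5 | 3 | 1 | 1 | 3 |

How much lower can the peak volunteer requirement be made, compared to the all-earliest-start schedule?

4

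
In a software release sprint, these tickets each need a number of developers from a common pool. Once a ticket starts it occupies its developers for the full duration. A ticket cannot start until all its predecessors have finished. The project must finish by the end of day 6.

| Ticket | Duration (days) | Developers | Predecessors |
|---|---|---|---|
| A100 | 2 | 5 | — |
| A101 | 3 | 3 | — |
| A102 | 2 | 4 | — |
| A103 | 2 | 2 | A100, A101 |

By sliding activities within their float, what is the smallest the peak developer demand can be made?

Early-start (A100@1, A101@1, A102@1, A103@4) gives peak 12: d1:12  d2:12  d3:3  d4:2  d5:2  d6:0.
Shift A102→3.
Schedule A100@1, A101@1, A102@3, A103@4: d1:8  d2:8  d3:7  d4:6  d5:2  d6:0 — peak 8.

8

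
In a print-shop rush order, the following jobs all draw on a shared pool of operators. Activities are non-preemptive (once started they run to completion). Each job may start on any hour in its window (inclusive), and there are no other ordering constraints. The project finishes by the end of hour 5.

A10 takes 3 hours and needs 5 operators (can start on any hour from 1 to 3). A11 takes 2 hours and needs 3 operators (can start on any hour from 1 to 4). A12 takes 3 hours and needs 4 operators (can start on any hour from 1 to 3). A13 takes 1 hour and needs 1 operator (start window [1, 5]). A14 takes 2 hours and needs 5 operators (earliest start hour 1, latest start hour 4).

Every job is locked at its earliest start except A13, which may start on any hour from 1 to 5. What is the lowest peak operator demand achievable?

A13@1: h1:18  h2:17  h3:9  h4:0  h5:0 → peak 18
A13@2: h1:17  h2:18  h3:9  h4:0  h5:0 → peak 18
A13@3: h1:17  h2:17  h3:10  h4:0  h5:0 → peak 17
A13@4: h1:17  h2:17  h3:9  h4:1  h5:0 → peak 17
A13@5: h1:17  h2:17  h3:9  h4:0  h5:1 → peak 17
Best is A13@3, peak 17.

17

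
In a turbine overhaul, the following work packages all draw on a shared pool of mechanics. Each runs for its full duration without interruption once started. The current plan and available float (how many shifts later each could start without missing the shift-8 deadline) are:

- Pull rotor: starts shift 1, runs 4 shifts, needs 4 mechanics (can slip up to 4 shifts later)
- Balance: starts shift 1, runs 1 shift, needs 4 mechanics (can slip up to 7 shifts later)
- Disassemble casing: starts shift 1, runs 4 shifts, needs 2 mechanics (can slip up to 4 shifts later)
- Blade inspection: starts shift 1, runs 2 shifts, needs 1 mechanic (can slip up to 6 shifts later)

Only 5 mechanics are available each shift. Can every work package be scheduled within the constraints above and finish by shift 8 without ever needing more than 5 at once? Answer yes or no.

The minimum achievable peak is 6; 5 < 6, so no feasible schedule stays within the cap.

no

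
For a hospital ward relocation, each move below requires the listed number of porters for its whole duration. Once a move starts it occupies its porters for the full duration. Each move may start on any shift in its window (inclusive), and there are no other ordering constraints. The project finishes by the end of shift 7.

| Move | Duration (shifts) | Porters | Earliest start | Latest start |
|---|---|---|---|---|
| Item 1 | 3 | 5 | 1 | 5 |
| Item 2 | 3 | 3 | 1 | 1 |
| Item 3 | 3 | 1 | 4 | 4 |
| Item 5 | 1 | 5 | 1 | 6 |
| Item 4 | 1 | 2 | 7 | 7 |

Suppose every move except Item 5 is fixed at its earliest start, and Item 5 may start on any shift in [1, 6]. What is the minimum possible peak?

8

Item 5@1: s1:13  s2:8  s3:8  s4:1  s5:1  s6:1  s7:2 → peak 13
Item 5@2: s1:8  s2:13  s3:8  s4:1  s5:1  s6:1  s7:2 → peak 13
Item 5@3: s1:8  s2:8  s3:13  s4:1  s5:1  s6:1  s7:2 → peak 13
Item 5@4: s1:8  s2:8  s3:8  s4:6  s5:1  s6:1  s7:2 → peak 8
Item 5@5: s1:8  s2:8  s3:8  s4:1  s5:6  s6:1  s7:2 → peak 8
Item 5@6: s1:8  s2:8  s3:8  s4:1  s5:1  s6:6  s7:2 → peak 8
Best is Item 5@4, peak 8.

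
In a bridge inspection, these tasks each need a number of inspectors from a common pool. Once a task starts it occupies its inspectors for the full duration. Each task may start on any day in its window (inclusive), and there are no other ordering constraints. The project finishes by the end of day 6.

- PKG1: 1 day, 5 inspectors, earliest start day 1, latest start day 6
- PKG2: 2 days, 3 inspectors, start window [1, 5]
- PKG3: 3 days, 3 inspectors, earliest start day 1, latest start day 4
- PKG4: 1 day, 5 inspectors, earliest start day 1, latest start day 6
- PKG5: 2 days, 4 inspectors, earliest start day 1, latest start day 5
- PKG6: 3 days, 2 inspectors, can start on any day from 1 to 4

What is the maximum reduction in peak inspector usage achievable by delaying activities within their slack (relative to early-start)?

Early-start peak: d1:22  d2:12  d3:5  d4:0  d5:0  d6:0 ⇒ 22.
Leveled (PKG1@1, PKG2@3, PKG3@4, PKG4@2, PKG5@5, PKG6@1): d1:7  d2:7  d3:5  d4:6  d5:7  d6:7 ⇒ 7.
Reduction 22 − 7 = 15.

15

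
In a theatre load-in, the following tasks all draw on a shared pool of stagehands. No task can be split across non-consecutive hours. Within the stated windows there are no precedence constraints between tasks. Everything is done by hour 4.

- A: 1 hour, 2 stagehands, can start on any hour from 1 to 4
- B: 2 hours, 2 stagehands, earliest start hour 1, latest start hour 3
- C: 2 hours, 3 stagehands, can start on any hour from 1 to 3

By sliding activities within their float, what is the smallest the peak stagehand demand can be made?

Early-start (A@1, B@1, C@1) gives peak 7: h1:7  h2:5  h3:0  h4:0.
Shift C→3.
Schedule A@1, B@1, C@3: h1:4  h2:2  h3:3  h4:3 — peak 4.

4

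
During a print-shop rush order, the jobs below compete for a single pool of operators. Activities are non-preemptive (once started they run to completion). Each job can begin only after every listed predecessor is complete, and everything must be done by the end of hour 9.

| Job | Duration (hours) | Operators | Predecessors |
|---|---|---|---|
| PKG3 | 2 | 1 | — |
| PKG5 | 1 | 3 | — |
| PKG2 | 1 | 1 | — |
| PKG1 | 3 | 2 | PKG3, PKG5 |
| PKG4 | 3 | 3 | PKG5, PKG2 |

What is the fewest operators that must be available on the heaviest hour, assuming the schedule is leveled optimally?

Early-start (PKG3@1, PKG5@1, PKG2@1, PKG1@3, PKG4@2) gives peak 5: h1:5  h2:4  h3:5  h4:5  h5:2  h6:0  h7:0  h8:0  h9:0.
Shift PKG5→3, PKG1→4, PKG4→7.
Schedule PKG3@1, PKG5@3, PKG2@1, PKG1@4, PKG4@7: h1:2  h2:1  h3:3  h4:2  h5:2  h6:2  h7:3  h8:3  h9:3 — peak 3.
Total operator-hours = 21 over 9 hours ⇒ peak ≥ ⌈21/9⌉ = 3, so 3 is optimal.

3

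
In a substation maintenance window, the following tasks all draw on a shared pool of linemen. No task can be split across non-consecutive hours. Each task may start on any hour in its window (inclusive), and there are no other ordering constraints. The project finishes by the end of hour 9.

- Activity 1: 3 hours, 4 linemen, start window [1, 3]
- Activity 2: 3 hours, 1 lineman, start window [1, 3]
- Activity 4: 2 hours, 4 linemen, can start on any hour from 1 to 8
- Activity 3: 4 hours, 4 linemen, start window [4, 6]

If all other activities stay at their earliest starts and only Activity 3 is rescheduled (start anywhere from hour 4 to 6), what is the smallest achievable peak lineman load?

Activity 3@4: h1:9  h2:9  h3:5  h4:4  h5:4  h6:4  h7:4  h8:0  h9:0 → peak 9
Activity 3@5: h1:9  h2:9  h3:5  h4:0  h5:4  h6:4  h7:4  h8:4  h9:0 → peak 9
Activity 3@6: h1:9  h2:9  h3:5  h4:0  h5:0  h6:4  h7:4  h8:4  h9:4 → peak 9
Best is Activity 3@4, peak 9.

9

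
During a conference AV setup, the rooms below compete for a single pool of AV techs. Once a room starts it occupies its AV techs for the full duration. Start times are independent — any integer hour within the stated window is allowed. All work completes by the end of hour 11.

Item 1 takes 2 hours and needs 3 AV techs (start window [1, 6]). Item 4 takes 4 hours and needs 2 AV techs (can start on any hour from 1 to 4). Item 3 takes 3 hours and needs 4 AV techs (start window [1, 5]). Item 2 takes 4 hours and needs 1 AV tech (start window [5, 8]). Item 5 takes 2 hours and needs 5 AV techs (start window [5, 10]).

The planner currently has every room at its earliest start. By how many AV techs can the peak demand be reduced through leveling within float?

4

Early-start peak: h1:9  h2:9  h3:6  h4:2  h5:6  h6:6  h7:1  h8:1  h9:0  h10:0  h11:0 ⇒ 9.
Leveled (Item 1@1, Item 4@1, Item 3@5, Item 2@5, Item 5@9): h1:5  h2:5  h3:2  h4:2  h5:5  h6:5  h7:5  h8:1  h9:5  h10:5  h11:0 ⇒ 5.
Reduction 9 − 5 = 4.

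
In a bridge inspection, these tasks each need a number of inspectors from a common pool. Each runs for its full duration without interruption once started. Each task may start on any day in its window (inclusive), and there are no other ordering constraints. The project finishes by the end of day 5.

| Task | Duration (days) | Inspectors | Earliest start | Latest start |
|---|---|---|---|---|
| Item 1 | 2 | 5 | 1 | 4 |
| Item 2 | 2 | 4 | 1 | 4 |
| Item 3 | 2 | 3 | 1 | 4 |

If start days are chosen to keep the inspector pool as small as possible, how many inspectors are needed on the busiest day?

7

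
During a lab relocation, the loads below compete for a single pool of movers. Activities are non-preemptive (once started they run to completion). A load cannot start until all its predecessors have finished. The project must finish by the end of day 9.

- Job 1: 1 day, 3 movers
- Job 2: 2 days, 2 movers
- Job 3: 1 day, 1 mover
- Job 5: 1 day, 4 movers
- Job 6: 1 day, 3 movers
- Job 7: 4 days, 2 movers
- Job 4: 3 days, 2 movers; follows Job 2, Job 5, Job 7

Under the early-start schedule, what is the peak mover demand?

15

Early-start schedule: Job 1@1, Job 2@1, Job 3@1, Job 5@1, Job 6@1, Job 7@1, Job 4@5.
Load per day: day 1: 15, day 2: 4, day 3: 2, day 4: 2, day 5: 2, day 6: 2, day 7: 2, day 8: 0, day 9: 0.
Peak is 15.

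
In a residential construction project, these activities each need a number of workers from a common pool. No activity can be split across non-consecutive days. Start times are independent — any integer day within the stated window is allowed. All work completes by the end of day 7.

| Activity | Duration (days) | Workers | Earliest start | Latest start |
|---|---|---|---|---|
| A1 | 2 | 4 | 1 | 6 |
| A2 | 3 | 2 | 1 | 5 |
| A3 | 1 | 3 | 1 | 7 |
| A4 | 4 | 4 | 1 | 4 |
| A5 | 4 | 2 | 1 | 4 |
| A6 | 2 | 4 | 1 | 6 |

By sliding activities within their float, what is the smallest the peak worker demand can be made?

8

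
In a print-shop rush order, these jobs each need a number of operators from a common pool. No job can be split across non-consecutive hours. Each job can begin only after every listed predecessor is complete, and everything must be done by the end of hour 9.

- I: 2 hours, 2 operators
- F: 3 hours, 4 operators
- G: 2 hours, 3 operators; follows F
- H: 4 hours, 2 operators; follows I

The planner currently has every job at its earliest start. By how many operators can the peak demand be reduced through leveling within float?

1

Early-start peak: h1:6  h2:6  h3:6  h4:5  h5:5  h6:2  h7:0  h8:0  h9:0 ⇒ 6.
Leveled (I@1, F@3, G@6, H@6): h1:2  h2:2  h3:4  h4:4  h5:4  h6:5  h7:5  h8:2  h9:2 ⇒ 5.
Reduction 6 − 5 = 1.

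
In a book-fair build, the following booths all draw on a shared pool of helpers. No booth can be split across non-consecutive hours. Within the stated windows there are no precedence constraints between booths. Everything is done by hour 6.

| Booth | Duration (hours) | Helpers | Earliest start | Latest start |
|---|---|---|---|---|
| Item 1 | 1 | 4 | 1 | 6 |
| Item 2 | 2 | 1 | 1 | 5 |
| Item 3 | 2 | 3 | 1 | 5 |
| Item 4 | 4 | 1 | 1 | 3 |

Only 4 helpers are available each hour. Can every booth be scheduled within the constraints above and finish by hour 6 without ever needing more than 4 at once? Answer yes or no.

yes

Schedule Item 1@1, Item 2@2, Item 3@4, Item 4@2: h1:4  h2:2  h3:2  h4:4  h5:4  h6:0 — peak 4 ≤ 4.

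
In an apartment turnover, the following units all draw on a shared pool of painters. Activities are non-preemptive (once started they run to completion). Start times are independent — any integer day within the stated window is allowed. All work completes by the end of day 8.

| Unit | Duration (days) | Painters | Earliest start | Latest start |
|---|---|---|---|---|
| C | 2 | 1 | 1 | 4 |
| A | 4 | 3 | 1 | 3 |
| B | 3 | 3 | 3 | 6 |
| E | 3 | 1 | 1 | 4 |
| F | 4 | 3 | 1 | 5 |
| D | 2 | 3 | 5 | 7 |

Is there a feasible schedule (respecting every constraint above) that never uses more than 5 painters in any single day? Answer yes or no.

no

Total painter-days = 44; over 8 days the average is 44/8 > 5, so some day must exceed 5.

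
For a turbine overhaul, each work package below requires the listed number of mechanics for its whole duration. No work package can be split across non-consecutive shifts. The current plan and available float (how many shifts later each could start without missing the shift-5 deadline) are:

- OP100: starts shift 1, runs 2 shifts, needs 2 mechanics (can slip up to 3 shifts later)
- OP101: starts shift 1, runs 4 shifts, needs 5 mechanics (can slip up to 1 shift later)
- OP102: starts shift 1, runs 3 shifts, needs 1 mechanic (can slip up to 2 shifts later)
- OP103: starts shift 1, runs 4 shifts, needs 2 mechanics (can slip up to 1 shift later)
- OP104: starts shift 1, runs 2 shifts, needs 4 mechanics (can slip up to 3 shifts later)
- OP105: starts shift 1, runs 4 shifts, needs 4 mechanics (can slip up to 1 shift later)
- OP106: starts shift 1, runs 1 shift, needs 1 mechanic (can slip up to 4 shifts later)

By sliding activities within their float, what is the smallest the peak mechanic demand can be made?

15

Early-start (OP100@1, OP101@1, OP102@1, OP103@1, OP104@1, OP105@1, OP106@1) gives peak 19: s1:19  s2:18  s3:12  s4:11  s5:0.
Shift OP104→4.
Schedule OP100@1, OP101@1, OP102@1, OP103@1, OP104@4, OP105@1, OP106@1: s1:15  s2:14  s3:12  s4:15  s5:4 — peak 15.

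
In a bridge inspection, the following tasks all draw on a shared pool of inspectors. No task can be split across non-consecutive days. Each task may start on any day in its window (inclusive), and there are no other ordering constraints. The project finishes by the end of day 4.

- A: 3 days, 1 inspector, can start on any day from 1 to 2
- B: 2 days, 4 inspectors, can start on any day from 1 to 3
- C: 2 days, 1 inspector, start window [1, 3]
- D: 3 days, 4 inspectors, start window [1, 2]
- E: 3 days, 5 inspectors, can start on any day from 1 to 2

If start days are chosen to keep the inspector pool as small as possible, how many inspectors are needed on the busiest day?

Early-start (A@1, B@1, C@1, D@1, E@1) gives peak 15: d1:15  d2:15  d3:10  d4:0.
Shift C→3.
Schedule A@1, B@1, C@3, D@1, E@1: d1:14  d2:14  d3:11  d4:1 — peak 14.

14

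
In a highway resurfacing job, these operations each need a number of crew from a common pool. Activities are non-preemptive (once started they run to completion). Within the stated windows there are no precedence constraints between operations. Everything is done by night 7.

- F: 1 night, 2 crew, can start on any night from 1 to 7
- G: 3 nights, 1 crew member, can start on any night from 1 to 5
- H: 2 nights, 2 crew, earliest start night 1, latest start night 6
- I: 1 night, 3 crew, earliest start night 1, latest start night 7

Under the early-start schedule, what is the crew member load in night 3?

1

At early start, night 3 has: G.
Demand: 1 = 1.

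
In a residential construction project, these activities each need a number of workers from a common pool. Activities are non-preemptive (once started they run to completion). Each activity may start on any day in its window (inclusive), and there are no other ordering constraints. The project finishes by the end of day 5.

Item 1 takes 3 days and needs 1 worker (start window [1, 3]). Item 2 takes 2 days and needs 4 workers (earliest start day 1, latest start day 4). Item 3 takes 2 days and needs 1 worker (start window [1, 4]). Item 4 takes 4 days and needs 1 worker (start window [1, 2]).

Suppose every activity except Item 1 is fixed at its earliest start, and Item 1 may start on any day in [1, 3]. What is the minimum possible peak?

6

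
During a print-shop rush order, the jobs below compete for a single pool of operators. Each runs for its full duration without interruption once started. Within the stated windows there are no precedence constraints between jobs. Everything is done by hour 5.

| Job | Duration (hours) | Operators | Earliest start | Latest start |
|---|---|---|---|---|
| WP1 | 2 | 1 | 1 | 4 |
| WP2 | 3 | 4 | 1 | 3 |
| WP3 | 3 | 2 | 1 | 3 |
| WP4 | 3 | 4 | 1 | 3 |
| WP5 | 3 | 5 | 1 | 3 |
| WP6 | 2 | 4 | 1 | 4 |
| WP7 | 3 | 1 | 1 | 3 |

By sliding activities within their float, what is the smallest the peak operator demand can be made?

16

Early-start (WP1@1, WP2@1, WP3@1, WP4@1, WP5@1, WP6@1, WP7@1) gives peak 21: h1:21  h2:21  h3:16  h4:0  h5:0.
Shift WP6→4, WP7→3.
Schedule WP1@1, WP2@1, WP3@1, WP4@1, WP5@1, WP6@4, WP7@3: h1:16  h2:16  h3:16  h4:5  h5:5 — peak 16.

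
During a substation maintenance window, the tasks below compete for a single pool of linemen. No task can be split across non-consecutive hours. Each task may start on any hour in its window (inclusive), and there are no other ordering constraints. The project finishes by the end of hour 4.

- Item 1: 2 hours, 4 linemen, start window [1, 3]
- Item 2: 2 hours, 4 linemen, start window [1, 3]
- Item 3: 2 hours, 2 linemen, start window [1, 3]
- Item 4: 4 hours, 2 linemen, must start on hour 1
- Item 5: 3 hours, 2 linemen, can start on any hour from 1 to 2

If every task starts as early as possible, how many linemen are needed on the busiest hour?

14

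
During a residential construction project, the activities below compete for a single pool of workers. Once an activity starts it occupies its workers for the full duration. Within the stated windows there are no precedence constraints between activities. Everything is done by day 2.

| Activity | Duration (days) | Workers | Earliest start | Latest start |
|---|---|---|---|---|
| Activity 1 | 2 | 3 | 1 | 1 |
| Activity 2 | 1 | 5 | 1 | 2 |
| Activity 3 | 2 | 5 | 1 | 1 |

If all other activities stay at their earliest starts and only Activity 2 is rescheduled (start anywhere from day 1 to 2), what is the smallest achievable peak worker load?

13

Activity 2@1: d1:13  d2:8 → peak 13
Activity 2@2: d1:8  d2:13 → peak 13
Best is Activity 2@1, peak 13.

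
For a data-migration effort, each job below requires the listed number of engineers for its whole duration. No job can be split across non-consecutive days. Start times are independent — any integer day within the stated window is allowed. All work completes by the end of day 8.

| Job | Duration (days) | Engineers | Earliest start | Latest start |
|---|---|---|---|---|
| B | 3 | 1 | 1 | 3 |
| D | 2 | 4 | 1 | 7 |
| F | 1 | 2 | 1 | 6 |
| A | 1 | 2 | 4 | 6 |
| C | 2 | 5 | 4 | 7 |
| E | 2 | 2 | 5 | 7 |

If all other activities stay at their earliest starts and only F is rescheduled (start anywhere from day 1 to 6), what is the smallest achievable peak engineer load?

7

F@1: d1:7  d2:5  d3:1  d4:7  d5:7  d6:2  d7:0  d8:0 → peak 7
F@2: d1:5  d2:7  d3:1  d4:7  d5:7  d6:2  d7:0  d8:0 → peak 7
F@3: d1:5  d2:5  d3:3  d4:7  d5:7  d6:2  d7:0  d8:0 → peak 7
F@4: d1:5  d2:5  d3:1  d4:9  d5:7  d6:2  d7:0  d8:0 → peak 9
F@5: d1:5  d2:5  d3:1  d4:7  d5:9  d6:2  d7:0  d8:0 → peak 9
F@6: d1:5  d2:5  d3:1  d4:7  d5:7  d6:4  d7:0  d8:0 → peak 7
Best is F@1, peak 7.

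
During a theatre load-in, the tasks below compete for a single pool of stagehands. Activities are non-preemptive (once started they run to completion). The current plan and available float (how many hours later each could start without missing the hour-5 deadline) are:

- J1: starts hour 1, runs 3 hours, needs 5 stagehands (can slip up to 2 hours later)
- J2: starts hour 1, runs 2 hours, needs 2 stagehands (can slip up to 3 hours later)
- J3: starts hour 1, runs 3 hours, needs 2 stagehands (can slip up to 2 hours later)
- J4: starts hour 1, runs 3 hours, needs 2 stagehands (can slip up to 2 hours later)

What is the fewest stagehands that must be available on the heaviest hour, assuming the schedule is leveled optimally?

Early-start (J1@1, J2@1, J3@1, J4@1) gives peak 11: h1:11  h2:11  h3:9  h4:0  h5:0.
Shift J4→3.
Schedule J1@1, J2@1, J3@1, J4@3: h1:9  h2:9  h3:9  h4:2  h5:2 — peak 9.

9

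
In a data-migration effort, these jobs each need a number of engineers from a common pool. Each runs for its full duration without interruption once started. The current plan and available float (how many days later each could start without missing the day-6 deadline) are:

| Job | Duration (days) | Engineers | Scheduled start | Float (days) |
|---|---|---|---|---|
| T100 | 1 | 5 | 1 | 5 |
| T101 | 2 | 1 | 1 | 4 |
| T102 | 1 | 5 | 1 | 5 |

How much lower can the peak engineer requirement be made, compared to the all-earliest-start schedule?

Early-start peak: d1:11  d2:1  d3:0  d4:0  d5:0  d6:0 ⇒ 11.
Leveled (T100@1, T101@2, T102@4): d1:5  d2:1  d3:1  d4:5  d5:0  d6:0 ⇒ 5.
Reduction 11 − 5 = 6.

6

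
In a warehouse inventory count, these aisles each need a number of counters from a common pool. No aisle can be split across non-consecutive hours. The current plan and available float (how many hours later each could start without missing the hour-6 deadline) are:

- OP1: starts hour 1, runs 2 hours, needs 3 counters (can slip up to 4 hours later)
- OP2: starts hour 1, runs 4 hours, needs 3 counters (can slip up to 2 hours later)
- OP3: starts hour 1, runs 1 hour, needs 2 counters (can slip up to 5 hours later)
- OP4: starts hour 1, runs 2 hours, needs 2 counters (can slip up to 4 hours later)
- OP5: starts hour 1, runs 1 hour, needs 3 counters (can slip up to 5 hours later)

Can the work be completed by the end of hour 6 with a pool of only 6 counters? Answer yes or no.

Schedule OP1@1, OP2@1, OP3@3, OP4@4, OP5@5: h1:6  h2:6  h3:5  h4:5  h5:5  h6:0 — peak 6 ≤ 6.

yes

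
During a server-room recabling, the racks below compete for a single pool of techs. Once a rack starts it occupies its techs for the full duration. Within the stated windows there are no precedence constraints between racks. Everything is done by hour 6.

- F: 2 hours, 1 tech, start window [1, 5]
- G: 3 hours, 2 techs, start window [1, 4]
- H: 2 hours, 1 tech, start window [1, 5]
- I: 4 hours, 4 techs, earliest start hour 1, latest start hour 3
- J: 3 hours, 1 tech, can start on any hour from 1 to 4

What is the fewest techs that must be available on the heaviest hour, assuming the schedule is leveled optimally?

6

Early-start (F@1, G@1, H@1, I@1, J@1) gives peak 9: h1:9  h2:9  h3:7  h4:4  h5:0  h6:0.
Shift I→3, J→4.
Schedule F@1, G@1, H@1, I@3, J@4: h1:4  h2:4  h3:6  h4:5  h5:5  h6:5 — peak 6.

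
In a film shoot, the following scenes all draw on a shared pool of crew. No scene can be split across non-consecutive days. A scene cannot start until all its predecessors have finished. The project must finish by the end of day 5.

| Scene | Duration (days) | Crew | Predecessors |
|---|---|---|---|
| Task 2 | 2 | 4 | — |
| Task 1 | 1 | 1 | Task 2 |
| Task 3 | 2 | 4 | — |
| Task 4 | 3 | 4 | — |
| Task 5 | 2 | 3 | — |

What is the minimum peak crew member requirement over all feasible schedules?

8

Early-start (Task 2@1, Task 1@3, Task 3@1, Task 4@1, Task 5@1) gives peak 15: d1:15  d2:15  d3:5  d4:0  d5:0.
Shift Task 4→3, Task 5→3.
Schedule Task 2@1, Task 1@3, Task 3@1, Task 4@3, Task 5@3: d1:8  d2:8  d3:8  d4:7  d5:4 — peak 8.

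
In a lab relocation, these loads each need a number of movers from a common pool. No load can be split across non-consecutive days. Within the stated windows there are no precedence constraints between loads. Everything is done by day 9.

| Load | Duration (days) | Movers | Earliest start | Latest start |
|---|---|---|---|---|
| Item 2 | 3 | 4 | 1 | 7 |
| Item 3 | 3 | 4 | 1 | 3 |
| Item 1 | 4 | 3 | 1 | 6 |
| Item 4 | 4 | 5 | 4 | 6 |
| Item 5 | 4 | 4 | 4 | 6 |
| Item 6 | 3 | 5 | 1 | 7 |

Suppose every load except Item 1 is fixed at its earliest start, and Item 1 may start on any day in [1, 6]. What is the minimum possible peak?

13

Item 1@1: d1:16  d2:16  d3:16  d4:12  d5:9  d6:9  d7:9  d8:0  d9:0 → peak 16
Item 1@2: d1:13  d2:16  d3:16  d4:12  d5:12  d6:9  d7:9  d8:0  d9:0 → peak 16
Item 1@3: d1:13  d2:13  d3:16  d4:12  d5:12  d6:12  d7:9  d8:0  d9:0 → peak 16
Item 1@4: d1:13  d2:13  d3:13  d4:12  d5:12  d6:12  d7:12  d8:0  d9:0 → peak 13
Item 1@5: d1:13  d2:13  d3:13  d4:9  d5:12  d6:12  d7:12  d8:3  d9:0 → peak 13
Item 1@6: d1:13  d2:13  d3:13  d4:9  d5:9  d6:12  d7:12  d8:3  d9:3 → peak 13
Best is Item 1@4, peak 13.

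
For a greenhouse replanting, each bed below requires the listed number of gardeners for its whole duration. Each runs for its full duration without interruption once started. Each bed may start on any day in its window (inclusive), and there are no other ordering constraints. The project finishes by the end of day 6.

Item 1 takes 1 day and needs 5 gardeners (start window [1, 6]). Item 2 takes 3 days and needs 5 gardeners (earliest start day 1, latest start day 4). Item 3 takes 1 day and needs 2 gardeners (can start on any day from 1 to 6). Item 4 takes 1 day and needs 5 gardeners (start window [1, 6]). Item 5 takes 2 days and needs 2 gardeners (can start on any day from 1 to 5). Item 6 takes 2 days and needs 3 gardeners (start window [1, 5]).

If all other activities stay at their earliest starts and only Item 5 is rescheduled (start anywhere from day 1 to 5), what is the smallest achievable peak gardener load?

20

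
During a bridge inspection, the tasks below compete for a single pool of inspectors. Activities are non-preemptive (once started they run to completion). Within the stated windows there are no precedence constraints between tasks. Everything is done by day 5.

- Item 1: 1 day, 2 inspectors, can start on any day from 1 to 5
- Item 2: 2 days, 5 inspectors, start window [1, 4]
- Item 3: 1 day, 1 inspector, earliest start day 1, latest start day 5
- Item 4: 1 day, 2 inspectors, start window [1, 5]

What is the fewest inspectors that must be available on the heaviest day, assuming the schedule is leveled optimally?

Early-start (Item 1@1, Item 2@1, Item 3@1, Item 4@1) gives peak 10: d1:10  d2:5  d3:0  d4:0  d5:0.
Shift Item 2→2.
Schedule Item 1@1, Item 2@2, Item 3@1, Item 4@1: d1:5  d2:5  d3:5  d4:0  d5:0 — peak 5.

5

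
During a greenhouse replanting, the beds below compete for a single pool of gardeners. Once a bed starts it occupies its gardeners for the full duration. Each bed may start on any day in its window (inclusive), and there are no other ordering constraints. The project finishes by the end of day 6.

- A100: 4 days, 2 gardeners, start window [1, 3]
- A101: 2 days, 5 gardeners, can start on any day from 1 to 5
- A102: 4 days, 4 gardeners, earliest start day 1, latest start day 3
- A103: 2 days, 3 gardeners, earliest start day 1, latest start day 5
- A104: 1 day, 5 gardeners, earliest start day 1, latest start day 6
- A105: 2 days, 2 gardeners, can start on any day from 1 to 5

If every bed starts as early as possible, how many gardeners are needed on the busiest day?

Early-start schedule: A100@1, A101@1, A102@1, A103@1, A104@1, A105@1.
Load per day: day 1: 21, day 2: 16, day 3: 6, day 4: 6, day 5: 0, day 6: 0.
Peak is 21.

21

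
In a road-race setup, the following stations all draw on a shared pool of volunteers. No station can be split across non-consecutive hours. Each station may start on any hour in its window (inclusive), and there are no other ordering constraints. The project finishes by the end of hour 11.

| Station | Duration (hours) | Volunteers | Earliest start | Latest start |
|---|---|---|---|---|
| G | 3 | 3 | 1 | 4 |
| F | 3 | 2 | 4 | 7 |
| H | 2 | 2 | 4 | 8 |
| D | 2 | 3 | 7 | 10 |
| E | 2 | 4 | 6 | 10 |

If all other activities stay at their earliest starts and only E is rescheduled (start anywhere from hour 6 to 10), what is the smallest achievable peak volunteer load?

E@6: h1:3  h2:3  h3:3  h4:4  h5:4  h6:6  h7:7  h8:3  h9:0  h10:0  h11:0 → peak 7
E@7: h1:3  h2:3  h3:3  h4:4  h5:4  h6:2  h7:7  h8:7  h9:0  h10:0  h11:0 → peak 7
E@8: h1:3  h2:3  h3:3  h4:4  h5:4  h6:2  h7:3  h8:7  h9:4  h10:0  h11:0 → peak 7
E@9: h1:3  h2:3  h3:3  h4:4  h5:4  h6:2  h7:3  h8:3  h9:4  h10:4  h11:0 → peak 4
E@10: h1:3  h2:3  h3:3  h4:4  h5:4  h6:2  h7:3  h8:3  h9:0  h10:4  h11:4 → peak 4
Best is E@9, peak 4.

4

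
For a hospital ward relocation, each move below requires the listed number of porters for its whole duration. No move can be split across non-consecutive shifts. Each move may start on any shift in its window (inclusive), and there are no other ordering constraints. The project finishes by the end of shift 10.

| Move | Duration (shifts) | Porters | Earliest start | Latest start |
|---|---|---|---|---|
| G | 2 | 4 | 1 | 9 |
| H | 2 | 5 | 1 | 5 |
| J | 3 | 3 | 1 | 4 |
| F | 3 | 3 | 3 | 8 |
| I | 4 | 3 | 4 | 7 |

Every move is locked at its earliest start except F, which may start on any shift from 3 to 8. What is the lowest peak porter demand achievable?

F@3: s1:12  s2:12  s3:6  s4:6  s5:6  s6:3  s7:3  s8:0  s9:0  s10:0 → peak 12
F@4: s1:12  s2:12  s3:3  s4:6  s5:6  s6:6  s7:3  s8:0  s9:0  s10:0 → peak 12
F@5: s1:12  s2:12  s3:3  s4:3  s5:6  s6:6  s7:6  s8:0  s9:0  s10:0 → peak 12
F@6: s1:12  s2:12  s3:3  s4:3  s5:3  s6:6  s7:6  s8:3  s9:0  s10:0 → peak 12
F@7: s1:12  s2:12  s3:3  s4:3  s5:3  s6:3  s7:6  s8:3  s9:3  s10:0 → peak 12
F@8: s1:12  s2:12  s3:3  s4:3  s5:3  s6:3  s7:3  s8:3  s9:3  s10:3 → peak 12
Best is F@3, peak 12.

12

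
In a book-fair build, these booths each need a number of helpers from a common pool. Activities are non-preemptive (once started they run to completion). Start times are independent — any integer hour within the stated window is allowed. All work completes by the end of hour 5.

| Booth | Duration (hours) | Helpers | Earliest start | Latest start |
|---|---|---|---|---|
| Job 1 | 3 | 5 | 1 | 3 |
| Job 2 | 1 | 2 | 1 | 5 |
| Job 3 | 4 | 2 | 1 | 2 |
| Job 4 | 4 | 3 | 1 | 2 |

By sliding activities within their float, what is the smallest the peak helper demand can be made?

Early-start (Job 1@1, Job 2@1, Job 3@1, Job 4@1) gives peak 12: h1:12  h2:10  h3:10  h4:5  h5:0.
Shift Job 4→2.
Schedule Job 1@1, Job 2@1, Job 3@1, Job 4@2: h1:9  h2:10  h3:10  h4:5  h5:3 — peak 10.

10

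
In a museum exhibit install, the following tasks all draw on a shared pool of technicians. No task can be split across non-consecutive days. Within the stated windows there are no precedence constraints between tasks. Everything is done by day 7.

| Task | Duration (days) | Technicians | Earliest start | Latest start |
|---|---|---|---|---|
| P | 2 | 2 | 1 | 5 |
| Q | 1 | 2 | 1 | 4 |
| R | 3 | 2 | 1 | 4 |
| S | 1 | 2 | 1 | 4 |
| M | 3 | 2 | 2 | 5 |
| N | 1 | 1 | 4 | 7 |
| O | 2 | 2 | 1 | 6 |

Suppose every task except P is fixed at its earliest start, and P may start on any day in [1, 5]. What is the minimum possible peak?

P@1: d1:10  d2:8  d3:4  d4:3  d5:0  d6:0  d7:0 → peak 10
P@2: d1:8  d2:8  d3:6  d4:3  d5:0  d6:0  d7:0 → peak 8
P@3: d1:8  d2:6  d3:6  d4:5  d5:0  d6:0  d7:0 → peak 8
P@4: d1:8  d2:6  d3:4  d4:5  d5:2  d6:0  d7:0 → peak 8
P@5: d1:8  d2:6  d3:4  d4:3  d5:2  d6:2  d7:0 → peak 8
Best is P@2, peak 8.

8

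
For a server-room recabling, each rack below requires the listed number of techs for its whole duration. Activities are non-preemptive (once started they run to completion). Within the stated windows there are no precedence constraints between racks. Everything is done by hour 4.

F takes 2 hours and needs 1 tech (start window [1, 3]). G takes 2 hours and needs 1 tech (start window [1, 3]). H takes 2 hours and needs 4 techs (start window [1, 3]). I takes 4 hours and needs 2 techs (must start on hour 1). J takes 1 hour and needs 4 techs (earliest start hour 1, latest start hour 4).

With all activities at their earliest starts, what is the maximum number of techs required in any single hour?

Early-start schedule: F@1, G@1, H@1, I@1, J@1.
Load per hour: hour 1: 12, hour 2: 8, hour 3: 2, hour 4: 2.
Peak is 12.

12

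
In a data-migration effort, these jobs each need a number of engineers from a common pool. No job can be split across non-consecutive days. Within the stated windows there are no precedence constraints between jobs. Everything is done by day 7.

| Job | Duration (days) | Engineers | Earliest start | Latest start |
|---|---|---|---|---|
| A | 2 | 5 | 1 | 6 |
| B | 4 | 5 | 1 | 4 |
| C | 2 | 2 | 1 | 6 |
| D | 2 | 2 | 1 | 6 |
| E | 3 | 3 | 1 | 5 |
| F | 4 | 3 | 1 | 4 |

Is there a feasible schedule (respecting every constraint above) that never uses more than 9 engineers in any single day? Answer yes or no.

no

The minimum achievable peak is 10; 9 < 10, so no feasible schedule stays within the cap.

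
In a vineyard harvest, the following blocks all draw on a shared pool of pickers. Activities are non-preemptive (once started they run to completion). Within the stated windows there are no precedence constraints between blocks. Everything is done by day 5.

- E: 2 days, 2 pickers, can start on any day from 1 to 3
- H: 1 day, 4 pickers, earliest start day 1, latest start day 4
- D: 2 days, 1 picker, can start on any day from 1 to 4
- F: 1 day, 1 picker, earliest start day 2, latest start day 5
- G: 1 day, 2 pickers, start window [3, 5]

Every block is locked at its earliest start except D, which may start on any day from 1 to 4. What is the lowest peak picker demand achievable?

6

D@1: d1:7  d2:4  d3:2  d4:0  d5:0 → peak 7
D@2: d1:6  d2:4  d3:3  d4:0  d5:0 → peak 6
D@3: d1:6  d2:3  d3:3  d4:1  d5:0 → peak 6
D@4: d1:6  d2:3  d3:2  d4:1  d5:1 → peak 6
Best is D@2, peak 6.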